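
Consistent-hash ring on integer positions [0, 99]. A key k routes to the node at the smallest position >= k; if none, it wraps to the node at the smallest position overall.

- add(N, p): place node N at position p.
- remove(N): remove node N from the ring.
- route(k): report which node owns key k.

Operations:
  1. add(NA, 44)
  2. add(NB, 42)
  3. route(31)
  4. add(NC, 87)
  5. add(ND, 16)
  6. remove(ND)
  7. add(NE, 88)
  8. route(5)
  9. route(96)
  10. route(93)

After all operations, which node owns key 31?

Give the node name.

Op 1: add NA@44 -> ring=[44:NA]
Op 2: add NB@42 -> ring=[42:NB,44:NA]
Op 3: route key 31: smallest pos >= 31 is 42 -> NB
Op 4: add NC@87 -> ring=[42:NB,44:NA,87:NC]
Op 5: add ND@16 -> ring=[16:ND,42:NB,44:NA,87:NC]
Op 6: remove ND -> ring=[42:NB,44:NA,87:NC]
Op 7: add NE@88 -> ring=[42:NB,44:NA,87:NC,88:NE]
Op 8: route key 5: smallest pos >= 5 is 42 -> NB
Op 9: route key 96: none >= 96, wrap to smallest pos 42 -> NB
Op 10: route key 93: none >= 93, wrap to smallest pos 42 -> NB
Final route key 31: smallest pos >= 31 is 42 -> NB

Answer: NB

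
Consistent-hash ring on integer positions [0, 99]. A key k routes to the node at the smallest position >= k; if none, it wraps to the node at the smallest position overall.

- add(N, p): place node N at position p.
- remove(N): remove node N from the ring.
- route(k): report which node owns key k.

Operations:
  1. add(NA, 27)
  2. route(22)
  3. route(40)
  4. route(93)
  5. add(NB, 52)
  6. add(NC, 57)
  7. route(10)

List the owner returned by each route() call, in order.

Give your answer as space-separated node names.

Answer: NA NA NA NA

Derivation:
Op 1: add NA@27 -> ring=[27:NA]
Op 2: route key 22: smallest pos >= 22 is 27 -> NA
Op 3: route key 40: none >= 40, wrap to smallest pos 27 -> NA
Op 4: route key 93: none >= 93, wrap to smallest pos 27 -> NA
Op 5: add NB@52 -> ring=[27:NA,52:NB]
Op 6: add NC@57 -> ring=[27:NA,52:NB,57:NC]
Op 7: route key 10: smallest pos >= 10 is 27 -> NA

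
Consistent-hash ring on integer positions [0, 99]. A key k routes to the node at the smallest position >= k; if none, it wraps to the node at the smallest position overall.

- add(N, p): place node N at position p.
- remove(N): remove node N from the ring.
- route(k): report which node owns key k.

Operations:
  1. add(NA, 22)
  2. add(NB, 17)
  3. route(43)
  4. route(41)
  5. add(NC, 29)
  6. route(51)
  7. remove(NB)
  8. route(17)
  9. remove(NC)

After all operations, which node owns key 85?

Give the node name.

Op 1: add NA@22 -> ring=[22:NA]
Op 2: add NB@17 -> ring=[17:NB,22:NA]
Op 3: route key 43: none >= 43, wrap to smallest pos 17 -> NB
Op 4: route key 41: none >= 41, wrap to smallest pos 17 -> NB
Op 5: add NC@29 -> ring=[17:NB,22:NA,29:NC]
Op 6: route key 51: none >= 51, wrap to smallest pos 17 -> NB
Op 7: remove NB -> ring=[22:NA,29:NC]
Op 8: route key 17: smallest pos >= 17 is 22 -> NA
Op 9: remove NC -> ring=[22:NA]
Final route key 85: none >= 85, wrap to smallest pos 22 -> NA

Answer: NA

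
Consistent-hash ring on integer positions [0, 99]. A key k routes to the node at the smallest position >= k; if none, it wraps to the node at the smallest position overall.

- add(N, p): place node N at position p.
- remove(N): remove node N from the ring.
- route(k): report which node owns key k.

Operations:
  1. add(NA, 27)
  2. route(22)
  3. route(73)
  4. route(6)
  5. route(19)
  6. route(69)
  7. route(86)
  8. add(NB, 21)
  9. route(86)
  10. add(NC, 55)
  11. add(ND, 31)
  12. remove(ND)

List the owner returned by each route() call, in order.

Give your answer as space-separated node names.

Op 1: add NA@27 -> ring=[27:NA]
Op 2: route key 22: smallest pos >= 22 is 27 -> NA
Op 3: route key 73: none >= 73, wrap to smallest pos 27 -> NA
Op 4: route key 6: smallest pos >= 6 is 27 -> NA
Op 5: route key 19: smallest pos >= 19 is 27 -> NA
Op 6: route key 69: none >= 69, wrap to smallest pos 27 -> NA
Op 7: route key 86: none >= 86, wrap to smallest pos 27 -> NA
Op 8: add NB@21 -> ring=[21:NB,27:NA]
Op 9: route key 86: none >= 86, wrap to smallest pos 21 -> NB
Op 10: add NC@55 -> ring=[21:NB,27:NA,55:NC]
Op 11: add ND@31 -> ring=[21:NB,27:NA,31:ND,55:NC]
Op 12: remove ND -> ring=[21:NB,27:NA,55:NC]

Answer: NA NA NA NA NA NA NB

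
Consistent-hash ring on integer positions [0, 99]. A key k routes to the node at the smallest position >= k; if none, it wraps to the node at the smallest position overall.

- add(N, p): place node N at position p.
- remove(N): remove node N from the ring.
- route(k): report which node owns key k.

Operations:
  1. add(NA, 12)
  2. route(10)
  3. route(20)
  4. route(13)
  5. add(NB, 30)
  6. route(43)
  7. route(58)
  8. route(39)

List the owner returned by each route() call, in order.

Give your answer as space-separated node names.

Answer: NA NA NA NA NA NA

Derivation:
Op 1: add NA@12 -> ring=[12:NA]
Op 2: route key 10: smallest pos >= 10 is 12 -> NA
Op 3: route key 20: none >= 20, wrap to smallest pos 12 -> NA
Op 4: route key 13: none >= 13, wrap to smallest pos 12 -> NA
Op 5: add NB@30 -> ring=[12:NA,30:NB]
Op 6: route key 43: none >= 43, wrap to smallest pos 12 -> NA
Op 7: route key 58: none >= 58, wrap to smallest pos 12 -> NA
Op 8: route key 39: none >= 39, wrap to smallest pos 12 -> NA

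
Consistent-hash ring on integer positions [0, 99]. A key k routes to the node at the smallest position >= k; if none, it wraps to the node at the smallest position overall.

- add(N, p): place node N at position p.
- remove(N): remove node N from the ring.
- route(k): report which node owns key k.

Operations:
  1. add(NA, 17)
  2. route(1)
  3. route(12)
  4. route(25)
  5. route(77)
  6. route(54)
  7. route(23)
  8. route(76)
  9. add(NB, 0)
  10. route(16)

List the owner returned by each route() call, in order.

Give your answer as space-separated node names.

Op 1: add NA@17 -> ring=[17:NA]
Op 2: route key 1: smallest pos >= 1 is 17 -> NA
Op 3: route key 12: smallest pos >= 12 is 17 -> NA
Op 4: route key 25: none >= 25, wrap to smallest pos 17 -> NA
Op 5: route key 77: none >= 77, wrap to smallest pos 17 -> NA
Op 6: route key 54: none >= 54, wrap to smallest pos 17 -> NA
Op 7: route key 23: none >= 23, wrap to smallest pos 17 -> NA
Op 8: route key 76: none >= 76, wrap to smallest pos 17 -> NA
Op 9: add NB@0 -> ring=[0:NB,17:NA]
Op 10: route key 16: smallest pos >= 16 is 17 -> NA

Answer: NA NA NA NA NA NA NA NA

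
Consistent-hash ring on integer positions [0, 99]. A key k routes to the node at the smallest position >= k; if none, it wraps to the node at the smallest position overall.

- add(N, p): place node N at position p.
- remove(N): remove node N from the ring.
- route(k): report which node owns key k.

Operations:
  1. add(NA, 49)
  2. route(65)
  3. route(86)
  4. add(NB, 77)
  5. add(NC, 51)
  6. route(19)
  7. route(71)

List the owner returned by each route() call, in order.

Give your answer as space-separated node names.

Op 1: add NA@49 -> ring=[49:NA]
Op 2: route key 65: none >= 65, wrap to smallest pos 49 -> NA
Op 3: route key 86: none >= 86, wrap to smallest pos 49 -> NA
Op 4: add NB@77 -> ring=[49:NA,77:NB]
Op 5: add NC@51 -> ring=[49:NA,51:NC,77:NB]
Op 6: route key 19: smallest pos >= 19 is 49 -> NA
Op 7: route key 71: smallest pos >= 71 is 77 -> NB

Answer: NA NA NA NB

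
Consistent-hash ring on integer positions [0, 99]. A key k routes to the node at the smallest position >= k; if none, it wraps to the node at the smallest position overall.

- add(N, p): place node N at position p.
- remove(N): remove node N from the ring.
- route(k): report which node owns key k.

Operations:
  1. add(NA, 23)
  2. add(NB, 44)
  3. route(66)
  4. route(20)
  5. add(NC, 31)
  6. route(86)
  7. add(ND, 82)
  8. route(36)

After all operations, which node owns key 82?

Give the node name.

Answer: ND

Derivation:
Op 1: add NA@23 -> ring=[23:NA]
Op 2: add NB@44 -> ring=[23:NA,44:NB]
Op 3: route key 66: none >= 66, wrap to smallest pos 23 -> NA
Op 4: route key 20: smallest pos >= 20 is 23 -> NA
Op 5: add NC@31 -> ring=[23:NA,31:NC,44:NB]
Op 6: route key 86: none >= 86, wrap to smallest pos 23 -> NA
Op 7: add ND@82 -> ring=[23:NA,31:NC,44:NB,82:ND]
Op 8: route key 36: smallest pos >= 36 is 44 -> NB
Final route key 82: smallest pos >= 82 is 82 -> ND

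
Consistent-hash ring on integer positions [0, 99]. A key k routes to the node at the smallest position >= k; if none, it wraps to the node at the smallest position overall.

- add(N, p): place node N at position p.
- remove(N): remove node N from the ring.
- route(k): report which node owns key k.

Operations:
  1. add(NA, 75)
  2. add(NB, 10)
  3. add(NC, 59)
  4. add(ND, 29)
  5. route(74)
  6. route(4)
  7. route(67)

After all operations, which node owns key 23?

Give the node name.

Op 1: add NA@75 -> ring=[75:NA]
Op 2: add NB@10 -> ring=[10:NB,75:NA]
Op 3: add NC@59 -> ring=[10:NB,59:NC,75:NA]
Op 4: add ND@29 -> ring=[10:NB,29:ND,59:NC,75:NA]
Op 5: route key 74: smallest pos >= 74 is 75 -> NA
Op 6: route key 4: smallest pos >= 4 is 10 -> NB
Op 7: route key 67: smallest pos >= 67 is 75 -> NA
Final route key 23: smallest pos >= 23 is 29 -> ND

Answer: ND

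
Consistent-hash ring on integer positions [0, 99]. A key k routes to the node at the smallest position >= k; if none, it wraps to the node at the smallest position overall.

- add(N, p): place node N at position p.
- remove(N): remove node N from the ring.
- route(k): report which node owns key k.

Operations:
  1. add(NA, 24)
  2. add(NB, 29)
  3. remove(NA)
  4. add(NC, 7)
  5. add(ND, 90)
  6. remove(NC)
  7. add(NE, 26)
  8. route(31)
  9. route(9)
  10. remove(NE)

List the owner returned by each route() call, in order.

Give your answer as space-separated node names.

Answer: ND NE

Derivation:
Op 1: add NA@24 -> ring=[24:NA]
Op 2: add NB@29 -> ring=[24:NA,29:NB]
Op 3: remove NA -> ring=[29:NB]
Op 4: add NC@7 -> ring=[7:NC,29:NB]
Op 5: add ND@90 -> ring=[7:NC,29:NB,90:ND]
Op 6: remove NC -> ring=[29:NB,90:ND]
Op 7: add NE@26 -> ring=[26:NE,29:NB,90:ND]
Op 8: route key 31: smallest pos >= 31 is 90 -> ND
Op 9: route key 9: smallest pos >= 9 is 26 -> NE
Op 10: remove NE -> ring=[29:NB,90:ND]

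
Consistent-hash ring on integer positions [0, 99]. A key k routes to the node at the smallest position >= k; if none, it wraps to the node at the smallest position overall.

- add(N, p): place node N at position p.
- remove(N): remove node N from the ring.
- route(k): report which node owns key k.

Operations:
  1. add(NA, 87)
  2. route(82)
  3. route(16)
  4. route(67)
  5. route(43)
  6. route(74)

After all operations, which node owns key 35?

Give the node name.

Op 1: add NA@87 -> ring=[87:NA]
Op 2: route key 82: smallest pos >= 82 is 87 -> NA
Op 3: route key 16: smallest pos >= 16 is 87 -> NA
Op 4: route key 67: smallest pos >= 67 is 87 -> NA
Op 5: route key 43: smallest pos >= 43 is 87 -> NA
Op 6: route key 74: smallest pos >= 74 is 87 -> NA
Final route key 35: smallest pos >= 35 is 87 -> NA

Answer: NA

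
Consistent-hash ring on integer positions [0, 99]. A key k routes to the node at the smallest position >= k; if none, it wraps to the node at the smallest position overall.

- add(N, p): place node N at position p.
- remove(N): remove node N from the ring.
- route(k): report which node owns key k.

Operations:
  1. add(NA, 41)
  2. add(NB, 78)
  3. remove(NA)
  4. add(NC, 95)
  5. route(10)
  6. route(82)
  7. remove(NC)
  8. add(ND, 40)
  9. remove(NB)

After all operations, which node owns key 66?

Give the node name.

Answer: ND

Derivation:
Op 1: add NA@41 -> ring=[41:NA]
Op 2: add NB@78 -> ring=[41:NA,78:NB]
Op 3: remove NA -> ring=[78:NB]
Op 4: add NC@95 -> ring=[78:NB,95:NC]
Op 5: route key 10: smallest pos >= 10 is 78 -> NB
Op 6: route key 82: smallest pos >= 82 is 95 -> NC
Op 7: remove NC -> ring=[78:NB]
Op 8: add ND@40 -> ring=[40:ND,78:NB]
Op 9: remove NB -> ring=[40:ND]
Final route key 66: none >= 66, wrap to smallest pos 40 -> ND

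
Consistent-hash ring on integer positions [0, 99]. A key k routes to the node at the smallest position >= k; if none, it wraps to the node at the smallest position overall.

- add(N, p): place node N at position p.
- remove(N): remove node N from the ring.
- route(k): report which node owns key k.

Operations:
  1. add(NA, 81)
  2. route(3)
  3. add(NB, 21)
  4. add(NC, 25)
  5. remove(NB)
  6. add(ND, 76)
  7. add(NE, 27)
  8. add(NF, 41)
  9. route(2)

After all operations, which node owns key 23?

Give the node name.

Answer: NC

Derivation:
Op 1: add NA@81 -> ring=[81:NA]
Op 2: route key 3: smallest pos >= 3 is 81 -> NA
Op 3: add NB@21 -> ring=[21:NB,81:NA]
Op 4: add NC@25 -> ring=[21:NB,25:NC,81:NA]
Op 5: remove NB -> ring=[25:NC,81:NA]
Op 6: add ND@76 -> ring=[25:NC,76:ND,81:NA]
Op 7: add NE@27 -> ring=[25:NC,27:NE,76:ND,81:NA]
Op 8: add NF@41 -> ring=[25:NC,27:NE,41:NF,76:ND,81:NA]
Op 9: route key 2: smallest pos >= 2 is 25 -> NC
Final route key 23: smallest pos >= 23 is 25 -> NC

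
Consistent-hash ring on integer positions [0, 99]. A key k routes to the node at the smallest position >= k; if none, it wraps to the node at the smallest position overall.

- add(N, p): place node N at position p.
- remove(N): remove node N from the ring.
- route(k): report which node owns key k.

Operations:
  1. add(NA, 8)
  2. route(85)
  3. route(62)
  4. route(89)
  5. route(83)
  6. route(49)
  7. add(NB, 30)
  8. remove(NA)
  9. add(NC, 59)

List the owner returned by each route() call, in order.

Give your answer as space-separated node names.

Answer: NA NA NA NA NA

Derivation:
Op 1: add NA@8 -> ring=[8:NA]
Op 2: route key 85: none >= 85, wrap to smallest pos 8 -> NA
Op 3: route key 62: none >= 62, wrap to smallest pos 8 -> NA
Op 4: route key 89: none >= 89, wrap to smallest pos 8 -> NA
Op 5: route key 83: none >= 83, wrap to smallest pos 8 -> NA
Op 6: route key 49: none >= 49, wrap to smallest pos 8 -> NA
Op 7: add NB@30 -> ring=[8:NA,30:NB]
Op 8: remove NA -> ring=[30:NB]
Op 9: add NC@59 -> ring=[30:NB,59:NC]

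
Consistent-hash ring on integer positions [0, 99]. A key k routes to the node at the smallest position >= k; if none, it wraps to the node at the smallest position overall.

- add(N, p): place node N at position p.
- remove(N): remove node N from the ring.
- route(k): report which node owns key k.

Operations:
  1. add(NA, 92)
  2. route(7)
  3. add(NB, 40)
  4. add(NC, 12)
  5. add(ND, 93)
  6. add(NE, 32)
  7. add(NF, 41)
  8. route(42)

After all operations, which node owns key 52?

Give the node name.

Op 1: add NA@92 -> ring=[92:NA]
Op 2: route key 7: smallest pos >= 7 is 92 -> NA
Op 3: add NB@40 -> ring=[40:NB,92:NA]
Op 4: add NC@12 -> ring=[12:NC,40:NB,92:NA]
Op 5: add ND@93 -> ring=[12:NC,40:NB,92:NA,93:ND]
Op 6: add NE@32 -> ring=[12:NC,32:NE,40:NB,92:NA,93:ND]
Op 7: add NF@41 -> ring=[12:NC,32:NE,40:NB,41:NF,92:NA,93:ND]
Op 8: route key 42: smallest pos >= 42 is 92 -> NA
Final route key 52: smallest pos >= 52 is 92 -> NA

Answer: NA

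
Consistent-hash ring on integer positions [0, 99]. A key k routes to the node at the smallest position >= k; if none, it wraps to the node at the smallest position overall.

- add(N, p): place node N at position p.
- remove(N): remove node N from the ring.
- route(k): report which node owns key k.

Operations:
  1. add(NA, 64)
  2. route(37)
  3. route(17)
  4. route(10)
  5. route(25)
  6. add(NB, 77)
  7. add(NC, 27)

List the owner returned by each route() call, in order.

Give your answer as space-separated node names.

Op 1: add NA@64 -> ring=[64:NA]
Op 2: route key 37: smallest pos >= 37 is 64 -> NA
Op 3: route key 17: smallest pos >= 17 is 64 -> NA
Op 4: route key 10: smallest pos >= 10 is 64 -> NA
Op 5: route key 25: smallest pos >= 25 is 64 -> NA
Op 6: add NB@77 -> ring=[64:NA,77:NB]
Op 7: add NC@27 -> ring=[27:NC,64:NA,77:NB]

Answer: NA NA NA NA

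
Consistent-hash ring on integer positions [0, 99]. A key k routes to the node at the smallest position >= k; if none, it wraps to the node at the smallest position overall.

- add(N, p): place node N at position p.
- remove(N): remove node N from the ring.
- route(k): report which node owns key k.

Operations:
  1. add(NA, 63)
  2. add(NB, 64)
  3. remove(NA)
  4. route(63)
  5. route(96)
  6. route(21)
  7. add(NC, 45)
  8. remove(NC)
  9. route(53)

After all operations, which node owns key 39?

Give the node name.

Answer: NB

Derivation:
Op 1: add NA@63 -> ring=[63:NA]
Op 2: add NB@64 -> ring=[63:NA,64:NB]
Op 3: remove NA -> ring=[64:NB]
Op 4: route key 63: smallest pos >= 63 is 64 -> NB
Op 5: route key 96: none >= 96, wrap to smallest pos 64 -> NB
Op 6: route key 21: smallest pos >= 21 is 64 -> NB
Op 7: add NC@45 -> ring=[45:NC,64:NB]
Op 8: remove NC -> ring=[64:NB]
Op 9: route key 53: smallest pos >= 53 is 64 -> NB
Final route key 39: smallest pos >= 39 is 64 -> NB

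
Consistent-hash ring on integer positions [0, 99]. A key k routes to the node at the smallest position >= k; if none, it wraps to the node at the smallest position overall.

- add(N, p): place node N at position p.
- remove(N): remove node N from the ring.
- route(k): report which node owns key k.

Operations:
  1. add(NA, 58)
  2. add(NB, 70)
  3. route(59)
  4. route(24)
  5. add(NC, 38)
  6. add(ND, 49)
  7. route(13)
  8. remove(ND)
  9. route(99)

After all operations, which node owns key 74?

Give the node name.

Answer: NC

Derivation:
Op 1: add NA@58 -> ring=[58:NA]
Op 2: add NB@70 -> ring=[58:NA,70:NB]
Op 3: route key 59: smallest pos >= 59 is 70 -> NB
Op 4: route key 24: smallest pos >= 24 is 58 -> NA
Op 5: add NC@38 -> ring=[38:NC,58:NA,70:NB]
Op 6: add ND@49 -> ring=[38:NC,49:ND,58:NA,70:NB]
Op 7: route key 13: smallest pos >= 13 is 38 -> NC
Op 8: remove ND -> ring=[38:NC,58:NA,70:NB]
Op 9: route key 99: none >= 99, wrap to smallest pos 38 -> NC
Final route key 74: none >= 74, wrap to smallest pos 38 -> NC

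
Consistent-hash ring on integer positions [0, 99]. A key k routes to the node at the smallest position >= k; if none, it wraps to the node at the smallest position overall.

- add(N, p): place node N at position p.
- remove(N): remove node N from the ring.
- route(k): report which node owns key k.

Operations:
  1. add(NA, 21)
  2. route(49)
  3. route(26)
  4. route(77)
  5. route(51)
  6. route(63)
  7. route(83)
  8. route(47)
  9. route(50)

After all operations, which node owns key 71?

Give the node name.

Answer: NA

Derivation:
Op 1: add NA@21 -> ring=[21:NA]
Op 2: route key 49: none >= 49, wrap to smallest pos 21 -> NA
Op 3: route key 26: none >= 26, wrap to smallest pos 21 -> NA
Op 4: route key 77: none >= 77, wrap to smallest pos 21 -> NA
Op 5: route key 51: none >= 51, wrap to smallest pos 21 -> NA
Op 6: route key 63: none >= 63, wrap to smallest pos 21 -> NA
Op 7: route key 83: none >= 83, wrap to smallest pos 21 -> NA
Op 8: route key 47: none >= 47, wrap to smallest pos 21 -> NA
Op 9: route key 50: none >= 50, wrap to smallest pos 21 -> NA
Final route key 71: none >= 71, wrap to smallest pos 21 -> NA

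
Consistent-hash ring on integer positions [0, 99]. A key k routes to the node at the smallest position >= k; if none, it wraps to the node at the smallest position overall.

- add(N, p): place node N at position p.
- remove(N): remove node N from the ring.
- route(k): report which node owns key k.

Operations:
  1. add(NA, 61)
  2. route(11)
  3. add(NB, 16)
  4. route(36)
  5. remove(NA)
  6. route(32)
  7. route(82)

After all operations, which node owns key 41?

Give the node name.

Op 1: add NA@61 -> ring=[61:NA]
Op 2: route key 11: smallest pos >= 11 is 61 -> NA
Op 3: add NB@16 -> ring=[16:NB,61:NA]
Op 4: route key 36: smallest pos >= 36 is 61 -> NA
Op 5: remove NA -> ring=[16:NB]
Op 6: route key 32: none >= 32, wrap to smallest pos 16 -> NB
Op 7: route key 82: none >= 82, wrap to smallest pos 16 -> NB
Final route key 41: none >= 41, wrap to smallest pos 16 -> NB

Answer: NB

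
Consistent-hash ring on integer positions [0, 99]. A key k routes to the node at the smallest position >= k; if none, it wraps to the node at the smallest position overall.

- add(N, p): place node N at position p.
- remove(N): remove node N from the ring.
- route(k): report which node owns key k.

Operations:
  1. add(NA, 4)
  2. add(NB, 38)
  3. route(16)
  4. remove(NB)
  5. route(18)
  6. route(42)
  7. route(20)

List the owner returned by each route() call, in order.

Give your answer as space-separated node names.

Op 1: add NA@4 -> ring=[4:NA]
Op 2: add NB@38 -> ring=[4:NA,38:NB]
Op 3: route key 16: smallest pos >= 16 is 38 -> NB
Op 4: remove NB -> ring=[4:NA]
Op 5: route key 18: none >= 18, wrap to smallest pos 4 -> NA
Op 6: route key 42: none >= 42, wrap to smallest pos 4 -> NA
Op 7: route key 20: none >= 20, wrap to smallest pos 4 -> NA

Answer: NB NA NA NA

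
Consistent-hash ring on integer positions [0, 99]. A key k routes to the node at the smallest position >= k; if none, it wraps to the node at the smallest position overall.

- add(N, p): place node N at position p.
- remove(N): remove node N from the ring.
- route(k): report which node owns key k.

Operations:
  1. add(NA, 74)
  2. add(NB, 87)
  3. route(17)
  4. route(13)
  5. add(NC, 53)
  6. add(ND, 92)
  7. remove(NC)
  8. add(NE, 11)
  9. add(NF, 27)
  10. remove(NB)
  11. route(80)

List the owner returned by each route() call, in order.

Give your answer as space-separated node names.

Op 1: add NA@74 -> ring=[74:NA]
Op 2: add NB@87 -> ring=[74:NA,87:NB]
Op 3: route key 17: smallest pos >= 17 is 74 -> NA
Op 4: route key 13: smallest pos >= 13 is 74 -> NA
Op 5: add NC@53 -> ring=[53:NC,74:NA,87:NB]
Op 6: add ND@92 -> ring=[53:NC,74:NA,87:NB,92:ND]
Op 7: remove NC -> ring=[74:NA,87:NB,92:ND]
Op 8: add NE@11 -> ring=[11:NE,74:NA,87:NB,92:ND]
Op 9: add NF@27 -> ring=[11:NE,27:NF,74:NA,87:NB,92:ND]
Op 10: remove NB -> ring=[11:NE,27:NF,74:NA,92:ND]
Op 11: route key 80: smallest pos >= 80 is 92 -> ND

Answer: NA NA ND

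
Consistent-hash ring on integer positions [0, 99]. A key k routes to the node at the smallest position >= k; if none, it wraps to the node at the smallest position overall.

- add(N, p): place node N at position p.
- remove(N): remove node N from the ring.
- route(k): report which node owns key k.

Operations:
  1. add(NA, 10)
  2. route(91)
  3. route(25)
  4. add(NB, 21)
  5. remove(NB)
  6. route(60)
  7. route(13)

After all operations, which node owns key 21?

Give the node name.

Op 1: add NA@10 -> ring=[10:NA]
Op 2: route key 91: none >= 91, wrap to smallest pos 10 -> NA
Op 3: route key 25: none >= 25, wrap to smallest pos 10 -> NA
Op 4: add NB@21 -> ring=[10:NA,21:NB]
Op 5: remove NB -> ring=[10:NA]
Op 6: route key 60: none >= 60, wrap to smallest pos 10 -> NA
Op 7: route key 13: none >= 13, wrap to smallest pos 10 -> NA
Final route key 21: none >= 21, wrap to smallest pos 10 -> NA

Answer: NA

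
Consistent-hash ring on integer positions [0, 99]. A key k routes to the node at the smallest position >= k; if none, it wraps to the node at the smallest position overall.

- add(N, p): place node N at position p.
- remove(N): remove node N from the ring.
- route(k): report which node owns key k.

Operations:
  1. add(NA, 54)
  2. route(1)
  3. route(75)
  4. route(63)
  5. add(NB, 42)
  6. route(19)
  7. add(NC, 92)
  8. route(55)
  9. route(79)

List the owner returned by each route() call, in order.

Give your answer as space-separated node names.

Op 1: add NA@54 -> ring=[54:NA]
Op 2: route key 1: smallest pos >= 1 is 54 -> NA
Op 3: route key 75: none >= 75, wrap to smallest pos 54 -> NA
Op 4: route key 63: none >= 63, wrap to smallest pos 54 -> NA
Op 5: add NB@42 -> ring=[42:NB,54:NA]
Op 6: route key 19: smallest pos >= 19 is 42 -> NB
Op 7: add NC@92 -> ring=[42:NB,54:NA,92:NC]
Op 8: route key 55: smallest pos >= 55 is 92 -> NC
Op 9: route key 79: smallest pos >= 79 is 92 -> NC

Answer: NA NA NA NB NC NC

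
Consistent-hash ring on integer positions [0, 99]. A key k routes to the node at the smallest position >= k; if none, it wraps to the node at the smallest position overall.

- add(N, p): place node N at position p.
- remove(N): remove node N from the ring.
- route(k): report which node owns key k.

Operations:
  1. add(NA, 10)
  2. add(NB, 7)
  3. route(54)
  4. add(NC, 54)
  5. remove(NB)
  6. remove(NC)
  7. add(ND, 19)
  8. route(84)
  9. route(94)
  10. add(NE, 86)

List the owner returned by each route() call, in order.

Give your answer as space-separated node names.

Op 1: add NA@10 -> ring=[10:NA]
Op 2: add NB@7 -> ring=[7:NB,10:NA]
Op 3: route key 54: none >= 54, wrap to smallest pos 7 -> NB
Op 4: add NC@54 -> ring=[7:NB,10:NA,54:NC]
Op 5: remove NB -> ring=[10:NA,54:NC]
Op 6: remove NC -> ring=[10:NA]
Op 7: add ND@19 -> ring=[10:NA,19:ND]
Op 8: route key 84: none >= 84, wrap to smallest pos 10 -> NA
Op 9: route key 94: none >= 94, wrap to smallest pos 10 -> NA
Op 10: add NE@86 -> ring=[10:NA,19:ND,86:NE]

Answer: NB NA NA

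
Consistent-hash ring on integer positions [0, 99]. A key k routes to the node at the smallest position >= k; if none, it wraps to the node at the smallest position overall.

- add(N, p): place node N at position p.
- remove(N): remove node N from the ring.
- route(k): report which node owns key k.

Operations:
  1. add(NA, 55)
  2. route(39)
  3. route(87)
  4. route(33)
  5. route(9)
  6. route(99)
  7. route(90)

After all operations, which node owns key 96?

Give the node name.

Op 1: add NA@55 -> ring=[55:NA]
Op 2: route key 39: smallest pos >= 39 is 55 -> NA
Op 3: route key 87: none >= 87, wrap to smallest pos 55 -> NA
Op 4: route key 33: smallest pos >= 33 is 55 -> NA
Op 5: route key 9: smallest pos >= 9 is 55 -> NA
Op 6: route key 99: none >= 99, wrap to smallest pos 55 -> NA
Op 7: route key 90: none >= 90, wrap to smallest pos 55 -> NA
Final route key 96: none >= 96, wrap to smallest pos 55 -> NA

Answer: NA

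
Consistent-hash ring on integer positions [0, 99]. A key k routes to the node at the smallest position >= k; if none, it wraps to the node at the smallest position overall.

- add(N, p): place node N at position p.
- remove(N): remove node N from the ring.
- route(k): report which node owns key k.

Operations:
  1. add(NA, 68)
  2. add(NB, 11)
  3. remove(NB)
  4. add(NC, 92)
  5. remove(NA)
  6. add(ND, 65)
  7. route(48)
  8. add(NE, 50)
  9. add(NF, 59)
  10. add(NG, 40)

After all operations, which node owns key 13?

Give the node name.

Answer: NG

Derivation:
Op 1: add NA@68 -> ring=[68:NA]
Op 2: add NB@11 -> ring=[11:NB,68:NA]
Op 3: remove NB -> ring=[68:NA]
Op 4: add NC@92 -> ring=[68:NA,92:NC]
Op 5: remove NA -> ring=[92:NC]
Op 6: add ND@65 -> ring=[65:ND,92:NC]
Op 7: route key 48: smallest pos >= 48 is 65 -> ND
Op 8: add NE@50 -> ring=[50:NE,65:ND,92:NC]
Op 9: add NF@59 -> ring=[50:NE,59:NF,65:ND,92:NC]
Op 10: add NG@40 -> ring=[40:NG,50:NE,59:NF,65:ND,92:NC]
Final route key 13: smallest pos >= 13 is 40 -> NG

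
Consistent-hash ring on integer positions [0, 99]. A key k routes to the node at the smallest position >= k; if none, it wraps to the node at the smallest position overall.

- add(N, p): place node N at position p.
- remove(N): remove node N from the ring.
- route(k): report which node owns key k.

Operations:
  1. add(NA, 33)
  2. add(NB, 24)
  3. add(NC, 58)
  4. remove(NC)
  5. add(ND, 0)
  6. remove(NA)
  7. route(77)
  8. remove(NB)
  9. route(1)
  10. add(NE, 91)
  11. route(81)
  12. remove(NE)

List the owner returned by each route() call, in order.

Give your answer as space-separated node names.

Op 1: add NA@33 -> ring=[33:NA]
Op 2: add NB@24 -> ring=[24:NB,33:NA]
Op 3: add NC@58 -> ring=[24:NB,33:NA,58:NC]
Op 4: remove NC -> ring=[24:NB,33:NA]
Op 5: add ND@0 -> ring=[0:ND,24:NB,33:NA]
Op 6: remove NA -> ring=[0:ND,24:NB]
Op 7: route key 77: none >= 77, wrap to smallest pos 0 -> ND
Op 8: remove NB -> ring=[0:ND]
Op 9: route key 1: none >= 1, wrap to smallest pos 0 -> ND
Op 10: add NE@91 -> ring=[0:ND,91:NE]
Op 11: route key 81: smallest pos >= 81 is 91 -> NE
Op 12: remove NE -> ring=[0:ND]

Answer: ND ND NE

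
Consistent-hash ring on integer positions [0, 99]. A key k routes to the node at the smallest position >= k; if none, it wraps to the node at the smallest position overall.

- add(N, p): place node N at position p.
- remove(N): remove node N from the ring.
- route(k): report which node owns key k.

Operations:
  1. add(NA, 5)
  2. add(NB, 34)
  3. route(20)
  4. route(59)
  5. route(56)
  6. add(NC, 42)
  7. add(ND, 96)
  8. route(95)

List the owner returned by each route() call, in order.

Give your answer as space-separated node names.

Op 1: add NA@5 -> ring=[5:NA]
Op 2: add NB@34 -> ring=[5:NA,34:NB]
Op 3: route key 20: smallest pos >= 20 is 34 -> NB
Op 4: route key 59: none >= 59, wrap to smallest pos 5 -> NA
Op 5: route key 56: none >= 56, wrap to smallest pos 5 -> NA
Op 6: add NC@42 -> ring=[5:NA,34:NB,42:NC]
Op 7: add ND@96 -> ring=[5:NA,34:NB,42:NC,96:ND]
Op 8: route key 95: smallest pos >= 95 is 96 -> ND

Answer: NB NA NA ND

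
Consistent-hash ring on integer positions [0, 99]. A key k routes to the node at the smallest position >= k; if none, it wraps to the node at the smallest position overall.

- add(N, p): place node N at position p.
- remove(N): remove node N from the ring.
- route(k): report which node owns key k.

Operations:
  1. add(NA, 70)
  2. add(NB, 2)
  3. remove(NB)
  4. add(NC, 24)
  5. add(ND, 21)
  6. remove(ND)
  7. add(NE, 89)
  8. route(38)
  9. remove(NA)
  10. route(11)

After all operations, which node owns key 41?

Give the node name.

Op 1: add NA@70 -> ring=[70:NA]
Op 2: add NB@2 -> ring=[2:NB,70:NA]
Op 3: remove NB -> ring=[70:NA]
Op 4: add NC@24 -> ring=[24:NC,70:NA]
Op 5: add ND@21 -> ring=[21:ND,24:NC,70:NA]
Op 6: remove ND -> ring=[24:NC,70:NA]
Op 7: add NE@89 -> ring=[24:NC,70:NA,89:NE]
Op 8: route key 38: smallest pos >= 38 is 70 -> NA
Op 9: remove NA -> ring=[24:NC,89:NE]
Op 10: route key 11: smallest pos >= 11 is 24 -> NC
Final route key 41: smallest pos >= 41 is 89 -> NE

Answer: NE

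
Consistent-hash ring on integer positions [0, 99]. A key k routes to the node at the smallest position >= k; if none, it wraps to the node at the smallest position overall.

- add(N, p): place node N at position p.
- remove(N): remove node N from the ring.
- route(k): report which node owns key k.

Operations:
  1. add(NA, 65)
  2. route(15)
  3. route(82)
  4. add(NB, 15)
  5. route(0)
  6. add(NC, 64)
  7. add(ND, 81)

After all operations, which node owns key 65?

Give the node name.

Op 1: add NA@65 -> ring=[65:NA]
Op 2: route key 15: smallest pos >= 15 is 65 -> NA
Op 3: route key 82: none >= 82, wrap to smallest pos 65 -> NA
Op 4: add NB@15 -> ring=[15:NB,65:NA]
Op 5: route key 0: smallest pos >= 0 is 15 -> NB
Op 6: add NC@64 -> ring=[15:NB,64:NC,65:NA]
Op 7: add ND@81 -> ring=[15:NB,64:NC,65:NA,81:ND]
Final route key 65: smallest pos >= 65 is 65 -> NA

Answer: NA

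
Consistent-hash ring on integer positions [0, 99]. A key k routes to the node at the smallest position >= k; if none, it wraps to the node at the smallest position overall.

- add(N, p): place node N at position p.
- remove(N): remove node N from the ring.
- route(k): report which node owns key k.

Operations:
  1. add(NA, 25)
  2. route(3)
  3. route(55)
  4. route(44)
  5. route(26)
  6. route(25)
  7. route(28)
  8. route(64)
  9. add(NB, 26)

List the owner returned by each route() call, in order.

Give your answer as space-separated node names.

Answer: NA NA NA NA NA NA NA

Derivation:
Op 1: add NA@25 -> ring=[25:NA]
Op 2: route key 3: smallest pos >= 3 is 25 -> NA
Op 3: route key 55: none >= 55, wrap to smallest pos 25 -> NA
Op 4: route key 44: none >= 44, wrap to smallest pos 25 -> NA
Op 5: route key 26: none >= 26, wrap to smallest pos 25 -> NA
Op 6: route key 25: smallest pos >= 25 is 25 -> NA
Op 7: route key 28: none >= 28, wrap to smallest pos 25 -> NA
Op 8: route key 64: none >= 64, wrap to smallest pos 25 -> NA
Op 9: add NB@26 -> ring=[25:NA,26:NB]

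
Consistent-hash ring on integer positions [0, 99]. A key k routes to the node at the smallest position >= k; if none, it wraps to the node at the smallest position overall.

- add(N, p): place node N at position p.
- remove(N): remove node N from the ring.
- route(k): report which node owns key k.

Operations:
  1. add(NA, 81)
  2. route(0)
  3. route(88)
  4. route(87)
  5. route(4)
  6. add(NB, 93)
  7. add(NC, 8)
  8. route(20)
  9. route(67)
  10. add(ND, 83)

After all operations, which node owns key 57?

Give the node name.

Answer: NA

Derivation:
Op 1: add NA@81 -> ring=[81:NA]
Op 2: route key 0: smallest pos >= 0 is 81 -> NA
Op 3: route key 88: none >= 88, wrap to smallest pos 81 -> NA
Op 4: route key 87: none >= 87, wrap to smallest pos 81 -> NA
Op 5: route key 4: smallest pos >= 4 is 81 -> NA
Op 6: add NB@93 -> ring=[81:NA,93:NB]
Op 7: add NC@8 -> ring=[8:NC,81:NA,93:NB]
Op 8: route key 20: smallest pos >= 20 is 81 -> NA
Op 9: route key 67: smallest pos >= 67 is 81 -> NA
Op 10: add ND@83 -> ring=[8:NC,81:NA,83:ND,93:NB]
Final route key 57: smallest pos >= 57 is 81 -> NA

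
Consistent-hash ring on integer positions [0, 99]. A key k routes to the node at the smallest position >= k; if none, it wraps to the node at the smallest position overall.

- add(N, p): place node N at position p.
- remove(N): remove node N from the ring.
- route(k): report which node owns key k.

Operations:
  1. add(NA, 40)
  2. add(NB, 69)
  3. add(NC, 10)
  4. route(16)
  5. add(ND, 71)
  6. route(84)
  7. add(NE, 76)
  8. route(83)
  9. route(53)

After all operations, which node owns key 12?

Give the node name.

Op 1: add NA@40 -> ring=[40:NA]
Op 2: add NB@69 -> ring=[40:NA,69:NB]
Op 3: add NC@10 -> ring=[10:NC,40:NA,69:NB]
Op 4: route key 16: smallest pos >= 16 is 40 -> NA
Op 5: add ND@71 -> ring=[10:NC,40:NA,69:NB,71:ND]
Op 6: route key 84: none >= 84, wrap to smallest pos 10 -> NC
Op 7: add NE@76 -> ring=[10:NC,40:NA,69:NB,71:ND,76:NE]
Op 8: route key 83: none >= 83, wrap to smallest pos 10 -> NC
Op 9: route key 53: smallest pos >= 53 is 69 -> NB
Final route key 12: smallest pos >= 12 is 40 -> NA

Answer: NA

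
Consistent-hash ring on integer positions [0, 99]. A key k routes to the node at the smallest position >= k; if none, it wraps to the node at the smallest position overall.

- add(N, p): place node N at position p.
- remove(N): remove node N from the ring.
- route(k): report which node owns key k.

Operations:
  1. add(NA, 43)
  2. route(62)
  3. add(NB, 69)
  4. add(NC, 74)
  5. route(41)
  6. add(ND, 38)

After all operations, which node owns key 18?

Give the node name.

Answer: ND

Derivation:
Op 1: add NA@43 -> ring=[43:NA]
Op 2: route key 62: none >= 62, wrap to smallest pos 43 -> NA
Op 3: add NB@69 -> ring=[43:NA,69:NB]
Op 4: add NC@74 -> ring=[43:NA,69:NB,74:NC]
Op 5: route key 41: smallest pos >= 41 is 43 -> NA
Op 6: add ND@38 -> ring=[38:ND,43:NA,69:NB,74:NC]
Final route key 18: smallest pos >= 18 is 38 -> ND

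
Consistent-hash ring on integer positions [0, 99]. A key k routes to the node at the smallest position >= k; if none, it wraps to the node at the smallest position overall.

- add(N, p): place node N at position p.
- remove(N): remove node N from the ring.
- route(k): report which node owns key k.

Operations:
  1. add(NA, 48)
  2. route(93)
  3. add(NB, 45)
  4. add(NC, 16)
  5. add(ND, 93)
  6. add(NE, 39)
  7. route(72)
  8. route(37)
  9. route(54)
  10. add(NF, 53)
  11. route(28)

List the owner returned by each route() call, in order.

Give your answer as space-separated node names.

Answer: NA ND NE ND NE

Derivation:
Op 1: add NA@48 -> ring=[48:NA]
Op 2: route key 93: none >= 93, wrap to smallest pos 48 -> NA
Op 3: add NB@45 -> ring=[45:NB,48:NA]
Op 4: add NC@16 -> ring=[16:NC,45:NB,48:NA]
Op 5: add ND@93 -> ring=[16:NC,45:NB,48:NA,93:ND]
Op 6: add NE@39 -> ring=[16:NC,39:NE,45:NB,48:NA,93:ND]
Op 7: route key 72: smallest pos >= 72 is 93 -> ND
Op 8: route key 37: smallest pos >= 37 is 39 -> NE
Op 9: route key 54: smallest pos >= 54 is 93 -> ND
Op 10: add NF@53 -> ring=[16:NC,39:NE,45:NB,48:NA,53:NF,93:ND]
Op 11: route key 28: smallest pos >= 28 is 39 -> NE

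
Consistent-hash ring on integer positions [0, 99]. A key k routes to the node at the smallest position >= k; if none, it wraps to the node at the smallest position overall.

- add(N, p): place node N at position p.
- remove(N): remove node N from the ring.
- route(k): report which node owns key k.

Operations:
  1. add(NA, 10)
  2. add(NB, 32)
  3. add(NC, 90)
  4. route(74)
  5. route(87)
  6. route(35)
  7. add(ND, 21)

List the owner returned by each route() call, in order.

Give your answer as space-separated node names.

Answer: NC NC NC

Derivation:
Op 1: add NA@10 -> ring=[10:NA]
Op 2: add NB@32 -> ring=[10:NA,32:NB]
Op 3: add NC@90 -> ring=[10:NA,32:NB,90:NC]
Op 4: route key 74: smallest pos >= 74 is 90 -> NC
Op 5: route key 87: smallest pos >= 87 is 90 -> NC
Op 6: route key 35: smallest pos >= 35 is 90 -> NC
Op 7: add ND@21 -> ring=[10:NA,21:ND,32:NB,90:NC]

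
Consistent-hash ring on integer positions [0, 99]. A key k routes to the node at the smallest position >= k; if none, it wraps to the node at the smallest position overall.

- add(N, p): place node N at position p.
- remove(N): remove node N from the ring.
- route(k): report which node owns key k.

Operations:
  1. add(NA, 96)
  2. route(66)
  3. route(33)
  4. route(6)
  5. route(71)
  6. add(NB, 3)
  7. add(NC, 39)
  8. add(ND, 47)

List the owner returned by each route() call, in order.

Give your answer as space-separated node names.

Answer: NA NA NA NA

Derivation:
Op 1: add NA@96 -> ring=[96:NA]
Op 2: route key 66: smallest pos >= 66 is 96 -> NA
Op 3: route key 33: smallest pos >= 33 is 96 -> NA
Op 4: route key 6: smallest pos >= 6 is 96 -> NA
Op 5: route key 71: smallest pos >= 71 is 96 -> NA
Op 6: add NB@3 -> ring=[3:NB,96:NA]
Op 7: add NC@39 -> ring=[3:NB,39:NC,96:NA]
Op 8: add ND@47 -> ring=[3:NB,39:NC,47:ND,96:NA]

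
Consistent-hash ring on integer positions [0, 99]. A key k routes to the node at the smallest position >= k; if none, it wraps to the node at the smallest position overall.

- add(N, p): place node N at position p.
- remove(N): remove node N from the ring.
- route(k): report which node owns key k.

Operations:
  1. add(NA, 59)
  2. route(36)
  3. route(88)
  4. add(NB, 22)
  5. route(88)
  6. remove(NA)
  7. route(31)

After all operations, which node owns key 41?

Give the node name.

Op 1: add NA@59 -> ring=[59:NA]
Op 2: route key 36: smallest pos >= 36 is 59 -> NA
Op 3: route key 88: none >= 88, wrap to smallest pos 59 -> NA
Op 4: add NB@22 -> ring=[22:NB,59:NA]
Op 5: route key 88: none >= 88, wrap to smallest pos 22 -> NB
Op 6: remove NA -> ring=[22:NB]
Op 7: route key 31: none >= 31, wrap to smallest pos 22 -> NB
Final route key 41: none >= 41, wrap to smallest pos 22 -> NB

Answer: NB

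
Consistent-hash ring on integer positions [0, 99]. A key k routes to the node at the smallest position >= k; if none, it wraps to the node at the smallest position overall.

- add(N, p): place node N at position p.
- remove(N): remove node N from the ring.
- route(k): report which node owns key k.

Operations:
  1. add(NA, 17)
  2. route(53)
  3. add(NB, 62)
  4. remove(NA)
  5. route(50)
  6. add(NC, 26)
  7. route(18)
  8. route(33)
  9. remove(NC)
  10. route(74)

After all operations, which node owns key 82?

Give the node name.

Answer: NB

Derivation:
Op 1: add NA@17 -> ring=[17:NA]
Op 2: route key 53: none >= 53, wrap to smallest pos 17 -> NA
Op 3: add NB@62 -> ring=[17:NA,62:NB]
Op 4: remove NA -> ring=[62:NB]
Op 5: route key 50: smallest pos >= 50 is 62 -> NB
Op 6: add NC@26 -> ring=[26:NC,62:NB]
Op 7: route key 18: smallest pos >= 18 is 26 -> NC
Op 8: route key 33: smallest pos >= 33 is 62 -> NB
Op 9: remove NC -> ring=[62:NB]
Op 10: route key 74: none >= 74, wrap to smallest pos 62 -> NB
Final route key 82: none >= 82, wrap to smallest pos 62 -> NB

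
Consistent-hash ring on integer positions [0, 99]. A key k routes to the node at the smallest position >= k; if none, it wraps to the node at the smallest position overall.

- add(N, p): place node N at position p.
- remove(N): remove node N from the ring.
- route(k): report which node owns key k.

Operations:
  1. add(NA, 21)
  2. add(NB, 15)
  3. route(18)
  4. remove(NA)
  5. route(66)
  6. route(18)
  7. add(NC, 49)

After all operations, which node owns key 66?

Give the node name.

Answer: NB

Derivation:
Op 1: add NA@21 -> ring=[21:NA]
Op 2: add NB@15 -> ring=[15:NB,21:NA]
Op 3: route key 18: smallest pos >= 18 is 21 -> NA
Op 4: remove NA -> ring=[15:NB]
Op 5: route key 66: none >= 66, wrap to smallest pos 15 -> NB
Op 6: route key 18: none >= 18, wrap to smallest pos 15 -> NB
Op 7: add NC@49 -> ring=[15:NB,49:NC]
Final route key 66: none >= 66, wrap to smallest pos 15 -> NB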